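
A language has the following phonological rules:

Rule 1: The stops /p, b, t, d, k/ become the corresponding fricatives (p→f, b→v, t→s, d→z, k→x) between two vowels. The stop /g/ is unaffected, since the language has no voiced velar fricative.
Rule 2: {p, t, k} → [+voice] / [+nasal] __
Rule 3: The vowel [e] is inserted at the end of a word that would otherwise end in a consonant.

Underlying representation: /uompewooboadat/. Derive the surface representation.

uombewoovoazate

Rule 1 (intervocalic spirantization): /b/ is a stop between vowels /o/ and /o/, so it spirantizes to the fricative [v]. /d/ is a stop between vowels /a/ and /a/, so it spirantizes to the fricative [z]. /uompewooboadat/ → uompewoovoazat.
Rule 2 (post-nasal voicing): /p/ is a voiceless stop immediately after the nasal /m/, so it voices to [b]. /uompewoovoazat/ → uombewoovoazat.
Rule 3 (final e-epenthesis): the form ends in the consonant /t/, so [e] is inserted word-finally. /uombewoovoazat/ → uombewoovoazate.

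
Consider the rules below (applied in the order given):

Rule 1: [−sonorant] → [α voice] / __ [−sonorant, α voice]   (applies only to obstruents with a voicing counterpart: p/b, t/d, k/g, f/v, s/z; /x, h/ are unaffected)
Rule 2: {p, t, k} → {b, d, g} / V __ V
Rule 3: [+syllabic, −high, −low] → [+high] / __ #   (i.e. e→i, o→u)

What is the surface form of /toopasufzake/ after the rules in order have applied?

Rule 1 (regressive voicing assimilation): /f/ precedes the voiced obstruent /z/, so it voices to [v] by assimilation. /toopasufzake/ → toopasuvzake.
Rule 2 (intervocalic voicing): /p/ is a voiceless stop between vowels /o/ and /a/, so it voices to [b]. /k/ is a voiceless stop between vowels /a/ and /e/, so it voices to [g]. /toopasuvzake/ → toobasuvzage.
Rule 3 (final vowel raising): /e/ is a mid vowel in word-final position, so it raises to [i]. /toobasuvzage/ → toobasuvzagi.

toobasuvzagi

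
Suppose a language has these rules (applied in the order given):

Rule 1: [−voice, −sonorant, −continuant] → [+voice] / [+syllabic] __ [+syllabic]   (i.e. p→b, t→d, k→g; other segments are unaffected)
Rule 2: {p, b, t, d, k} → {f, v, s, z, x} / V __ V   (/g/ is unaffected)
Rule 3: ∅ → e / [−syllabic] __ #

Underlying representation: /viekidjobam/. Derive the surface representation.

Rule 1 (intervocalic voicing): /k/ is a voiceless stop between vowels /e/ and /i/, so it voices to [g]. /viekidjobam/ → viegidjobam.
Rule 2 (intervocalic spirantization): /b/ is a stop between vowels /o/ and /a/, so it spirantizes to the fricative [v]. /viegidjobam/ → viegidjovam.
Rule 3 (final e-epenthesis): the form ends in the consonant /m/, so [e] is inserted word-finally. /viegidjovam/ → viegidjovame.

viegidjovame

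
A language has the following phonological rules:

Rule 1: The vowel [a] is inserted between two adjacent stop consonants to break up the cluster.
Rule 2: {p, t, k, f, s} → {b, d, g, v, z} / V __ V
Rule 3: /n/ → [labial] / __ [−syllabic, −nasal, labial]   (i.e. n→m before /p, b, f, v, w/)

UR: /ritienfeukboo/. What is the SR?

ridiemfeugaboo

Rule 1 (stop-cluster a-epenthesis): /k/ and /b/ form a stop–stop cluster, so [a] is inserted between them. /ritienfeukboo/ → ritienfeukaboo.
Rule 2 (intervocalic voicing): /t/ is a voiceless obstruent between vowels /i/ and /i/, so it voices to [d]. /k/ is a voiceless obstruent between vowels /u/ and /a/, so it voices to [g]. /ritienfeukaboo/ → ridienfeugaboo.
Rule 3 (nasal place assimilation): /n/ precedes the labial consonant /f/, so it assimilates in place to [m]. /ridienfeugaboo/ → ridiemfeugaboo.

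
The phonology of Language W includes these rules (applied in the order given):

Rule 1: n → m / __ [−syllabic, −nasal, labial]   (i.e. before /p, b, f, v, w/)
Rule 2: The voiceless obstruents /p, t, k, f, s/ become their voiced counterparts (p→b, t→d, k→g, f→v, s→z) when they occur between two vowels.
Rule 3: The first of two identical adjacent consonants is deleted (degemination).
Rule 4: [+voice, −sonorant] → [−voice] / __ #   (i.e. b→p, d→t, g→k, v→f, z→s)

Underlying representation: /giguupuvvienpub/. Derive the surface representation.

giguubuviempup

Rule 1 (nasal place assimilation): /n/ precedes the labial consonant /p/, so it assimilates in place to [m]. /giguupuvvienpub/ → giguupuvviempub.
Rule 2 (intervocalic voicing): /p/ is a voiceless obstruent between vowels /u/ and /u/, so it voices to [b]. /giguupuvviempub/ → giguubuvviempub.
Rule 3 (degemination): /vv/ is a geminate; the first /v/ deletes. /giguubuvviempub/ → giguubuviempub.
Rule 4 (final devoicing): /b/ is a voiced obstruent in word-final position, so it devoices to [p]. /giguubuviempub/ → giguubuviempup.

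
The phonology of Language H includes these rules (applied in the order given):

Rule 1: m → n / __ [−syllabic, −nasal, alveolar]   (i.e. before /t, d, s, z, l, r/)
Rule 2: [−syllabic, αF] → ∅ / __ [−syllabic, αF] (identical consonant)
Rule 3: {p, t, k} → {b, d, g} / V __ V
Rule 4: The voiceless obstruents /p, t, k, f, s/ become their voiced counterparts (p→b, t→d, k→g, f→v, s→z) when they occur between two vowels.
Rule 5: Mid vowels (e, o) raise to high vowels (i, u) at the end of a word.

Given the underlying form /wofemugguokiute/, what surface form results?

Rule 1 (nasal place assimilation): no segment meets the environment; /wofemugguokiute/ is unchanged.
Rule 2 (degemination): /gg/ is a geminate; the first /g/ deletes. /wofemugguokiute/ → wofemuguokiute.
Rule 3 (intervocalic voicing): /k/ is a voiceless stop between vowels /o/ and /i/, so it voices to [g]. /t/ is a voiceless stop between vowels /u/ and /e/, so it voices to [d]. /wofemuguokiute/ → wofemuguogiude.
Rule 4 (intervocalic voicing): /f/ is a voiceless obstruent between vowels /o/ and /e/, so it voices to [v]. /wofemuguogiude/ → wovemuguogiude.
Rule 5 (final vowel raising): /e/ is a mid vowel in word-final position, so it raises to [i]. /wovemuguogiude/ → wovemuguogiudi.

wovemuguogiudi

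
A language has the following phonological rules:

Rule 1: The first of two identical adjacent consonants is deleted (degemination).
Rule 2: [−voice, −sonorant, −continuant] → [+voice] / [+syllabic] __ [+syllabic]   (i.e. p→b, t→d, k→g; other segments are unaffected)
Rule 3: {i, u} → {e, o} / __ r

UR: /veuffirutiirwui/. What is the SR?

Rule 1 (degemination): /ff/ is a geminate; the first /f/ deletes. /veuffirutiirwui/ → veufirutiirwui.
Rule 2 (intervocalic voicing): /t/ is a voiceless stop between vowels /u/ and /i/, so it voices to [d]. /veufirutiirwui/ → veufirudiirwui.
Rule 3 (pre-rhotic lowering): /i/ is a high vowel immediately before /r/, so it lowers to [e]. /i/ is a high vowel immediately before /r/, so it lowers to [e]. /veufirudiirwui/ → veuferudierwui.

veuferudierwui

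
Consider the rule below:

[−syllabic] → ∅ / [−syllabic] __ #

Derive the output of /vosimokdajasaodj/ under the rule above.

/j/ is the second consonant of a word-final cluster /dj/, so it deletes.
Surface form: [vosimokdajasaod].

vosimokdajasaod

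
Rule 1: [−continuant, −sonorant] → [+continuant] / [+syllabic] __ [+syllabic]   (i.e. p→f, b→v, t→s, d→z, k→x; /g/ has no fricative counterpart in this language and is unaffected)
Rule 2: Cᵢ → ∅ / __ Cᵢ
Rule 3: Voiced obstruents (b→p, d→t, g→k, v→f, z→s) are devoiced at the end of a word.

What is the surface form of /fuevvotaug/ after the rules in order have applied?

Rule 1 (intervocalic spirantization): /t/ is a stop between vowels /o/ and /a/, so it spirantizes to the fricative [s]. /fuevvotaug/ → fuevvosaug.
Rule 2 (degemination): /vv/ is a geminate; the first /v/ deletes. /fuevvosaug/ → fuevosaug.
Rule 3 (final devoicing): /g/ is a voiced obstruent in word-final position, so it devoices to [k]. /fuevosaug/ → fuevosauk.

fuevosauk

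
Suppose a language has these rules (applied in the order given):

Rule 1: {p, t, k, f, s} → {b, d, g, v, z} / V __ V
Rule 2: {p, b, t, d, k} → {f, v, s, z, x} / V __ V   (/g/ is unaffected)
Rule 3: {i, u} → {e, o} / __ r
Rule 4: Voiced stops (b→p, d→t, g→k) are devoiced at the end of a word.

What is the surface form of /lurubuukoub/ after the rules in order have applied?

loruvuugoup

Rule 1 (intervocalic voicing): /k/ is a voiceless obstruent between vowels /u/ and /o/, so it voices to [g]. /lurubuukoub/ → lurubuugoub.
Rule 2 (intervocalic spirantization): /b/ is a stop between vowels /u/ and /u/, so it spirantizes to the fricative [v]. /lurubuugoub/ → luruvuugoub.
Rule 3 (pre-rhotic lowering): /u/ is a high vowel immediately before /r/, so it lowers to [o]. /luruvuugoub/ → loruvuugoub.
Rule 4 (final devoicing): /b/ is a voiced stop in word-final position, so it devoices to [p]. /loruvuugoub/ → loruvuugoup.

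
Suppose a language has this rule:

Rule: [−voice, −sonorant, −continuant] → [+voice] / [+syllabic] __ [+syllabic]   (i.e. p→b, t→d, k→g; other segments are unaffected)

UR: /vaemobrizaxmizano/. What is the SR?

No segment of /vaemobrizaxmizano/ meets the structural description of the rule, so the form surfaces unchanged.

vaemobrizaxmizano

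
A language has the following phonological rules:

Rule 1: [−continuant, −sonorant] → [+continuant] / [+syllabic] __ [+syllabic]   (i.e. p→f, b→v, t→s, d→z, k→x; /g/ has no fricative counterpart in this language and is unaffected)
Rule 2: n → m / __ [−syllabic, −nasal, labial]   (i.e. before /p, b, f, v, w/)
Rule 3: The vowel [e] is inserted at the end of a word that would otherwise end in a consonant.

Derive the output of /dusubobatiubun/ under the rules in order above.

dusuvovasiuvune

Rule 1 (intervocalic spirantization): /b/ is a stop between vowels /u/ and /o/, so it spirantizes to the fricative [v]. /b/ is a stop between vowels /o/ and /a/, so it spirantizes to the fricative [v]. /t/ is a stop between vowels /a/ and /i/, so it spirantizes to the fricative [s]. /b/ is a stop between vowels /u/ and /u/, so it spirantizes to the fricative [v]. /dusubobatiubun/ → dusuvovasiuvun.
Rule 2 (nasal place assimilation): no segment meets the environment; /dusuvovasiuvun/ is unchanged.
Rule 3 (final e-epenthesis): the form ends in the consonant /n/, so [e] is inserted word-finally. /dusuvovasiuvun/ → dusuvovasiuvune.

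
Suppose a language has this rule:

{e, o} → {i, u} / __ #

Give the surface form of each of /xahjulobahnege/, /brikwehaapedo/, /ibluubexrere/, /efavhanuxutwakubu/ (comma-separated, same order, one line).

/xahjulobahnege/: /e/ is a mid vowel in word-final position, so it raises to [i]. → [xahjulobahnegi].
/brikwehaapedo/: /o/ is a mid vowel in word-final position, so it raises to [u]. → [brikwehaapedu].
/ibluubexrere/: /e/ is a mid vowel in word-final position, so it raises to [i]. → [ibluubexreri].
/efavhanuxutwakubu/: the rule's environment is not met; surfaces unchanged as [efavhanuxutwakubu].

xahjulobahnegi, brikwehaapedu, ibluubexreri, efavhanuxutwakubu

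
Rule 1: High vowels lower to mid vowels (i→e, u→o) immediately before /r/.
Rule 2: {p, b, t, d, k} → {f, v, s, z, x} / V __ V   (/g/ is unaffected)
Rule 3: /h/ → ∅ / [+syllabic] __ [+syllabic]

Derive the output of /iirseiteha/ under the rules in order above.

ierseisea

Rule 1 (pre-rhotic lowering): /i/ is a high vowel immediately before /r/, so it lowers to [e]. /iirseiteha/ → ierseiteha.
Rule 2 (intervocalic spirantization): /t/ is a stop between vowels /i/ and /e/, so it spirantizes to the fricative [s]. /ierseiteha/ → ierseiseha.
Rule 3 (intervocalic h-deletion): /h/ occurs between vowels /e/ and /a/, so it deletes. /ierseiseha/ → ierseisea.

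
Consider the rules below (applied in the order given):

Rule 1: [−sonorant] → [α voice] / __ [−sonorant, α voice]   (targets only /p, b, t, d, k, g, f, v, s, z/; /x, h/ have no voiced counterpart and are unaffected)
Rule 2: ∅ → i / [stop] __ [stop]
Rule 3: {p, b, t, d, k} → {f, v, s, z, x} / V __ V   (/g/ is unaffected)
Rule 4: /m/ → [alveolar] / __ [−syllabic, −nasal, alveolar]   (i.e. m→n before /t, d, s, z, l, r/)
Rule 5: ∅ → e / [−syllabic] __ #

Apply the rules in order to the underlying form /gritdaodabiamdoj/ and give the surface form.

grizizaozaviandoje

Rule 1 (regressive voicing assimilation): /t/ precedes the voiced obstruent /d/, so it voices to [d] by assimilation. /gritdaodabiamdoj/ → griddaodabiamdoj.
Rule 2 (stop-cluster i-epenthesis): /d/ and /d/ form a stop–stop cluster, so [i] is inserted between them. /griddaodabiamdoj/ → grididaodabiamdoj.
Rule 3 (intervocalic spirantization): /d/ is a stop between vowels /i/ and /i/, so it spirantizes to the fricative [z]. /d/ is a stop between vowels /i/ and /a/, so it spirantizes to the fricative [z]. /d/ is a stop between vowels /o/ and /a/, so it spirantizes to the fricative [z]. /b/ is a stop between vowels /a/ and /i/, so it spirantizes to the fricative [v]. /grididaodabiamdoj/ → grizizaozaviamdoj.
Rule 4 (nasal place assimilation): /m/ precedes the alveolar consonant /d/, so it assimilates in place to [n]. /grizizaozaviamdoj/ → grizizaozaviandoj.
Rule 5 (final e-epenthesis): the form ends in the consonant /j/, so [e] is inserted word-finally. /grizizaozaviandoj/ → grizizaozaviandoje.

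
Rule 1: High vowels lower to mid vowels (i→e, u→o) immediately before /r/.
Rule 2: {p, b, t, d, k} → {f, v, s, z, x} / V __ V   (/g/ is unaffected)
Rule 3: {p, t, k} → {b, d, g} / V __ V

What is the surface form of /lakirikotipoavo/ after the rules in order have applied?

Rule 1 (pre-rhotic lowering): /i/ is a high vowel immediately before /r/, so it lowers to [e]. /lakirikotipoavo/ → lakerikotipoavo.
Rule 2 (intervocalic spirantization): /k/ is a stop between vowels /a/ and /e/, so it spirantizes to the fricative [x]. /k/ is a stop between vowels /i/ and /o/, so it spirantizes to the fricative [x]. /t/ is a stop between vowels /o/ and /i/, so it spirantizes to the fricative [s]. /p/ is a stop between vowels /i/ and /o/, so it spirantizes to the fricative [f]. /lakerikotipoavo/ → laxerixosifoavo.
Rule 3 (intervocalic voicing): no segment meets the environment; /laxerixosifoavo/ is unchanged.

laxerixosifoavo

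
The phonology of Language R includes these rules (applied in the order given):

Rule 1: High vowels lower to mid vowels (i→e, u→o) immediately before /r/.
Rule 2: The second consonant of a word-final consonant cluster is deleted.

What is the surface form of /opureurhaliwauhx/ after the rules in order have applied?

oporeorhaliwauh

Rule 1 (pre-rhotic lowering): /u/ is a high vowel immediately before /r/, so it lowers to [o]. /u/ is a high vowel immediately before /r/, so it lowers to [o]. /opureurhaliwauhx/ → oporeorhaliwauhx.
Rule 2 (final cluster simplification): /x/ is the second consonant of a word-final cluster /hx/, so it deletes. /oporeorhaliwauhx/ → oporeorhaliwauh.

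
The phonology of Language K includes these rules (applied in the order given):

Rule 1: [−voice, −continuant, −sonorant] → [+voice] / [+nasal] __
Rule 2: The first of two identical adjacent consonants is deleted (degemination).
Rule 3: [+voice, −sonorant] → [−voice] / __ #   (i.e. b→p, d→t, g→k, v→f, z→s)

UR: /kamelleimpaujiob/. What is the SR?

Rule 1 (post-nasal voicing): /p/ is a voiceless stop immediately after the nasal /m/, so it voices to [b]. /kamelleimpaujiob/ → kamelleimbaujiob.
Rule 2 (degemination): /ll/ is a geminate; the first /l/ deletes. /kamelleimbaujiob/ → kameleimbaujiob.
Rule 3 (final devoicing): /b/ is a voiced obstruent in word-final position, so it devoices to [p]. /kameleimbaujiob/ → kameleimbaujiop.

kameleimbaujiop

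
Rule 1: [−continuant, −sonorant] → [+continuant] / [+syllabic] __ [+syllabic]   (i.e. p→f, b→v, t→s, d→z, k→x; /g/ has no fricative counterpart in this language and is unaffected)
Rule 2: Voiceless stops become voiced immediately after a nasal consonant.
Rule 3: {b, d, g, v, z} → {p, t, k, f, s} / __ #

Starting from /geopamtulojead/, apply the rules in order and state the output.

Rule 1 (intervocalic spirantization): /p/ is a stop between vowels /o/ and /a/, so it spirantizes to the fricative [f]. /geopamtulojead/ → geofamtulojead.
Rule 2 (post-nasal voicing): /t/ is a voiceless stop immediately after the nasal /m/, so it voices to [d]. /geofamtulojead/ → geofamdulojead.
Rule 3 (final devoicing): /d/ is a voiced obstruent in word-final position, so it devoices to [t]. /geofamdulojead/ → geofamdulojeat.

geofamdulojeat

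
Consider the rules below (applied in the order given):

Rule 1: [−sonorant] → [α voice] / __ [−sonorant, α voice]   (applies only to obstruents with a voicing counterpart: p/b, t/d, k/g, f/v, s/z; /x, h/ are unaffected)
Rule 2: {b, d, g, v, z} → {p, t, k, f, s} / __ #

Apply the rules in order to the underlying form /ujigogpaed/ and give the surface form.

Rule 1 (regressive voicing assimilation): /g/ precedes the voiceless obstruent /p/, so it devoices to [k] by assimilation. /ujigogpaed/ → ujigokpaed.
Rule 2 (final devoicing): /d/ is a voiced obstruent in word-final position, so it devoices to [t]. /ujigokpaed/ → ujigokpaet.

ujigokpaet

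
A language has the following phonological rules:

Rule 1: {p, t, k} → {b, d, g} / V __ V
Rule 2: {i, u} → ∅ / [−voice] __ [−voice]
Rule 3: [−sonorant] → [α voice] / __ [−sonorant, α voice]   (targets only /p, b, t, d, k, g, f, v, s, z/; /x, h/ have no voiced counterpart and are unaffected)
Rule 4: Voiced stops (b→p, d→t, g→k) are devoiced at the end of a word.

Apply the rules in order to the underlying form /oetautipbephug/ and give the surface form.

Rule 1 (intervocalic voicing): /t/ is a voiceless stop between vowels /e/ and /a/, so it voices to [d]. /t/ is a voiceless stop between vowels /u/ and /i/, so it voices to [d]. /oetautipbephug/ → oedaudipbephug.
Rule 2 (high vowel syncope): no segment meets the environment; /oedaudipbephug/ is unchanged.
Rule 3 (regressive voicing assimilation): /p/ precedes the voiced obstruent /b/, so it voices to [b] by assimilation. /oedaudipbephug/ → oedaudibbephug.
Rule 4 (final devoicing): /g/ is a voiced stop in word-final position, so it devoices to [k]. /oedaudibbephug/ → oedaudibbephuk.

oedaudibbephuk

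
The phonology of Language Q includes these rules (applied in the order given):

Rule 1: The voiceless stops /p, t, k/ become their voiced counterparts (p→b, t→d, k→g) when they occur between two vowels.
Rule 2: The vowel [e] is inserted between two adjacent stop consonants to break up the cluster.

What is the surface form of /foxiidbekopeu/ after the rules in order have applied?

Rule 1 (intervocalic voicing): /k/ is a voiceless stop between vowels /e/ and /o/, so it voices to [g]. /p/ is a voiceless stop between vowels /o/ and /e/, so it voices to [b]. /foxiidbekopeu/ → foxiidbegobeu.
Rule 2 (stop-cluster e-epenthesis): /d/ and /b/ form a stop–stop cluster, so [e] is inserted between them. /foxiidbegobeu/ → foxiidebegobeu.

foxiidebegobeu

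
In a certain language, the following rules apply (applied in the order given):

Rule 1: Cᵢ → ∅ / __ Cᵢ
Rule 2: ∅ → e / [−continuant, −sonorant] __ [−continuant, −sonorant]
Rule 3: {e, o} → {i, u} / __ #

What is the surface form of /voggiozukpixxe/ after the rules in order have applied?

vogiozukepixi

Rule 1 (degemination): /gg/ is a geminate; the first /g/ deletes. /xx/ is a geminate; the first /x/ deletes. /voggiozukpixxe/ → vogiozukpixe.
Rule 2 (stop-cluster e-epenthesis): /k/ and /p/ form a stop–stop cluster, so [e] is inserted between them. /vogiozukpixe/ → vogiozukepixe.
Rule 3 (final vowel raising): /e/ is a mid vowel in word-final position, so it raises to [i]. /vogiozukepixe/ → vogiozukepixi.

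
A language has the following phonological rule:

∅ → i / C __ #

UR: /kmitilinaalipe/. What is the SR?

No segment of /kmitilinaalipe/ meets the structural description of the rule, so the form surfaces unchanged.

kmitilinaalipe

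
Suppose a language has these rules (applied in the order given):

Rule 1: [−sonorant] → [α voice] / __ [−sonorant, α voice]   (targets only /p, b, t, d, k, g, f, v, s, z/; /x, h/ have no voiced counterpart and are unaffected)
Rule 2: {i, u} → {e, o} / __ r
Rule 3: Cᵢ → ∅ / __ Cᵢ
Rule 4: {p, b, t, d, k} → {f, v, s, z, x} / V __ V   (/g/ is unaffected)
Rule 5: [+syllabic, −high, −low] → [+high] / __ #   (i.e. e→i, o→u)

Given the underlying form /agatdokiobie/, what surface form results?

agazoxiovii

Rule 1 (regressive voicing assimilation): /t/ precedes the voiced obstruent /d/, so it voices to [d] by assimilation. /agatdokiobie/ → agaddokiobie.
Rule 2 (pre-rhotic lowering): no segment meets the environment; /agaddokiobie/ is unchanged.
Rule 3 (degemination): /dd/ is a geminate; the first /d/ deletes. /agaddokiobie/ → agadokiobie.
Rule 4 (intervocalic spirantization): /d/ is a stop between vowels /a/ and /o/, so it spirantizes to the fricative [z]. /k/ is a stop between vowels /o/ and /i/, so it spirantizes to the fricative [x]. /b/ is a stop between vowels /o/ and /i/, so it spirantizes to the fricative [v]. /agadokiobie/ → agazoxiovie.
Rule 5 (final vowel raising): /e/ is a mid vowel in word-final position, so it raises to [i]. /agazoxiovie/ → agazoxiovii.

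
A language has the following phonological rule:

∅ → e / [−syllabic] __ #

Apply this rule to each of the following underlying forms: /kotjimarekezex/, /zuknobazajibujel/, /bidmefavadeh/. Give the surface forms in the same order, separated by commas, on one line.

kotjimarekezexe, zuknobazajibujele, bidmefavadehe

/kotjimarekezex/: the form ends in the consonant /x/, so [e] is inserted word-finally. → [kotjimarekezexe].
/zuknobazajibujel/: the form ends in the consonant /l/, so [e] is inserted word-finally. → [zuknobazajibujele].
/bidmefavadeh/: the form ends in the consonant /h/, so [e] is inserted word-finally. → [bidmefavadehe].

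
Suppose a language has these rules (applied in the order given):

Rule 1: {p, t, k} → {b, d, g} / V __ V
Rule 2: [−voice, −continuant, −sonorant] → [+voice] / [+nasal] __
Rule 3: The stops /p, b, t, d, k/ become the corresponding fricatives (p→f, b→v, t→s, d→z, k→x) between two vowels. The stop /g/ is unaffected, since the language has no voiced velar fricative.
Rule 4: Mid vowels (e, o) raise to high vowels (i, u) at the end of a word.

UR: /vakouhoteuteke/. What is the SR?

vagouhozeuzegi

Rule 1 (intervocalic voicing): /k/ is a voiceless stop between vowels /a/ and /o/, so it voices to [g]. /t/ is a voiceless stop between vowels /o/ and /e/, so it voices to [d]. /t/ is a voiceless stop between vowels /u/ and /e/, so it voices to [d]. /k/ is a voiceless stop between vowels /e/ and /e/, so it voices to [g]. /vakouhoteuteke/ → vagouhodeudege.
Rule 2 (post-nasal voicing): no segment meets the environment; /vagouhodeudege/ is unchanged.
Rule 3 (intervocalic spirantization): /d/ is a stop between vowels /o/ and /e/, so it spirantizes to the fricative [z]. /d/ is a stop between vowels /u/ and /e/, so it spirantizes to the fricative [z]. /vagouhodeudege/ → vagouhozeuzege.
Rule 4 (final vowel raising): /e/ is a mid vowel in word-final position, so it raises to [i]. /vagouhozeuzege/ → vagouhozeuzegi.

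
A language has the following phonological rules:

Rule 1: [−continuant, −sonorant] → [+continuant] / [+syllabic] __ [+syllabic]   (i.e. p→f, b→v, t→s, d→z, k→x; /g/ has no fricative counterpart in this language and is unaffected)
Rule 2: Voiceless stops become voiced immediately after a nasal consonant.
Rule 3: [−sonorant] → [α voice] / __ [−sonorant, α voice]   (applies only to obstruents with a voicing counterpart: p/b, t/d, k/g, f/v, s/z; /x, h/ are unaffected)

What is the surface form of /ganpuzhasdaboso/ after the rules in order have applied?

ganbushazdavoso

Rule 1 (intervocalic spirantization): /b/ is a stop between vowels /a/ and /o/, so it spirantizes to the fricative [v]. /ganpuzhasdaboso/ → ganpuzhasdavoso.
Rule 2 (post-nasal voicing): /p/ is a voiceless stop immediately after the nasal /n/, so it voices to [b]. /ganpuzhasdavoso/ → ganbuzhasdavoso.
Rule 3 (regressive voicing assimilation): /z/ precedes the voiceless obstruent /h/, so it devoices to [s] by assimilation. /s/ precedes the voiced obstruent /d/, so it voices to [z] by assimilation. /ganbuzhasdavoso/ → ganbushazdavoso.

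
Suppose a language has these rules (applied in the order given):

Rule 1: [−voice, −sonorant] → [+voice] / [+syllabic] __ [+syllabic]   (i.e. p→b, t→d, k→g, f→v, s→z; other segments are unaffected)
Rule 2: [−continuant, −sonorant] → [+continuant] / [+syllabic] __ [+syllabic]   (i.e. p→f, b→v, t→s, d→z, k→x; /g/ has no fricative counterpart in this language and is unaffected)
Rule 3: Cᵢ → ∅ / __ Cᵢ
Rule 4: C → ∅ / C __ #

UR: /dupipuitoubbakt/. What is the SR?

Rule 1 (intervocalic voicing): /p/ is a voiceless obstruent between vowels /u/ and /i/, so it voices to [b]. /p/ is a voiceless obstruent between vowels /i/ and /u/, so it voices to [b]. /t/ is a voiceless obstruent between vowels /i/ and /o/, so it voices to [d]. /dupipuitoubbakt/ → dubibuidoubbakt.
Rule 2 (intervocalic spirantization): /b/ is a stop between vowels /u/ and /i/, so it spirantizes to the fricative [v]. /b/ is a stop between vowels /i/ and /u/, so it spirantizes to the fricative [v]. /d/ is a stop between vowels /i/ and /o/, so it spirantizes to the fricative [z]. /dubibuidoubbakt/ → duvivuizoubbakt.
Rule 3 (degemination): /bb/ is a geminate; the first /b/ deletes. /duvivuizoubbakt/ → duvivuizoubakt.
Rule 4 (final cluster simplification): /t/ is the second consonant of a word-final cluster /kt/, so it deletes. /duvivuizoubakt/ → duvivuizoubak.

duvivuizoubak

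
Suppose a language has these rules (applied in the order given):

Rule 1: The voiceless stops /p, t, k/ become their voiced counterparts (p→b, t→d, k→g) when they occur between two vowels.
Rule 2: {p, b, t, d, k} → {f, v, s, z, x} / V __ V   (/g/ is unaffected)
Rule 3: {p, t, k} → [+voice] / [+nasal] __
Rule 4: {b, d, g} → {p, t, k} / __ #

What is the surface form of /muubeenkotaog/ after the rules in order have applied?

Rule 1 (intervocalic voicing): /t/ is a voiceless stop between vowels /o/ and /a/, so it voices to [d]. /muubeenkotaog/ → muubeenkodaog.
Rule 2 (intervocalic spirantization): /b/ is a stop between vowels /u/ and /e/, so it spirantizes to the fricative [v]. /d/ is a stop between vowels /o/ and /a/, so it spirantizes to the fricative [z]. /muubeenkodaog/ → muuveenkozaog.
Rule 3 (post-nasal voicing): /k/ is a voiceless stop immediately after the nasal /n/, so it voices to [g]. /muuveenkozaog/ → muuveengozaog.
Rule 4 (final devoicing): /g/ is a voiced stop in word-final position, so it devoices to [k]. /muuveengozaog/ → muuveengozaok.

muuveengozaok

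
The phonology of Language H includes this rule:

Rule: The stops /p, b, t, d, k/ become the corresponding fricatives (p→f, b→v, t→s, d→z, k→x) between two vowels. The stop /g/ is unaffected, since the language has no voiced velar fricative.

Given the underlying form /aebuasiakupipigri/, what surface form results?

/b/ is a stop between vowels /e/ and /u/, so it spirantizes to the fricative [v].
/k/ is a stop between vowels /a/ and /u/, so it spirantizes to the fricative [x].
/p/ is a stop between vowels /u/ and /i/, so it spirantizes to the fricative [f].
/p/ is a stop between vowels /i/ and /i/, so it spirantizes to the fricative [f].
Surface form: [aevuasiaxufifigri].

aevuasiaxufifigri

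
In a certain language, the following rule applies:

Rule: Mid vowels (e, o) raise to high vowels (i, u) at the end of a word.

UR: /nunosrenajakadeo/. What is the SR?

/o/ is a mid vowel in word-final position, so it raises to [u].
The other instances of /o/, /e/ do not occur in the required environment and remain unchanged.
Surface form: [nunosrenajakadeu].

nunosrenajakadeu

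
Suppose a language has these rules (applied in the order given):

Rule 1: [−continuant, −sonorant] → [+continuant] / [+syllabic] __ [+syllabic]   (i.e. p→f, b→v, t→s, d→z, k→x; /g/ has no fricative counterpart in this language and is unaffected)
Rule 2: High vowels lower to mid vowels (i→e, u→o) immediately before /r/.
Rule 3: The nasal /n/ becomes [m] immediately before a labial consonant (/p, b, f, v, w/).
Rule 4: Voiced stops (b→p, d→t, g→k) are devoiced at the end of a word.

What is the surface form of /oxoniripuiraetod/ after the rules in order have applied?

oxonerifueraesot

Rule 1 (intervocalic spirantization): /p/ is a stop between vowels /i/ and /u/, so it spirantizes to the fricative [f]. /t/ is a stop between vowels /e/ and /o/, so it spirantizes to the fricative [s]. /oxoniripuiraetod/ → oxonirifuiraesod.
Rule 2 (pre-rhotic lowering): /i/ is a high vowel immediately before /r/, so it lowers to [e]. /i/ is a high vowel immediately before /r/, so it lowers to [e]. /oxonirifuiraesod/ → oxonerifueraesod.
Rule 3 (nasal place assimilation): no segment meets the environment; /oxonerifueraesod/ is unchanged.
Rule 4 (final devoicing): /d/ is a voiced stop in word-final position, so it devoices to [t]. /oxonerifueraesod/ → oxonerifueraesot.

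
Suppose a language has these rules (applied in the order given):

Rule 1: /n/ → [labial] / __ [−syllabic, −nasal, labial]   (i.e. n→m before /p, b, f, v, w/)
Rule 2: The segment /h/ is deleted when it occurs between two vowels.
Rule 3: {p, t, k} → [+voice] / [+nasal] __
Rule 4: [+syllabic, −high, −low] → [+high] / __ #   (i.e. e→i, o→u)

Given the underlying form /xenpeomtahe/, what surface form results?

xembeomdai

Rule 1 (nasal place assimilation): /n/ precedes the labial consonant /p/, so it assimilates in place to [m]. /xenpeomtahe/ → xempeomtahe.
Rule 2 (intervocalic h-deletion): /h/ occurs between vowels /a/ and /e/, so it deletes. /xempeomtahe/ → xempeomtae.
Rule 3 (post-nasal voicing): /p/ is a voiceless stop immediately after the nasal /m/, so it voices to [b]. /t/ is a voiceless stop immediately after the nasal /m/, so it voices to [d]. /xempeomtae/ → xembeomdae.
Rule 4 (final vowel raising): /e/ is a mid vowel in word-final position, so it raises to [i]. /xembeomdae/ → xembeomdai.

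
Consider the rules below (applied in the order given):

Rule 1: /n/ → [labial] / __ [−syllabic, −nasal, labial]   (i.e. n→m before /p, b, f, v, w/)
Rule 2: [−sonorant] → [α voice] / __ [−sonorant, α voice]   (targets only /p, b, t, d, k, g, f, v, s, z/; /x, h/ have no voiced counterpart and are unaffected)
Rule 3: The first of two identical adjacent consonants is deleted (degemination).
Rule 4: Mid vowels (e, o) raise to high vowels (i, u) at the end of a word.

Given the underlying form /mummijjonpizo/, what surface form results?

Rule 1 (nasal place assimilation): /n/ precedes the labial consonant /p/, so it assimilates in place to [m]. /mummijjonpizo/ → mummijjompizo.
Rule 2 (regressive voicing assimilation): no segment meets the environment; /mummijjompizo/ is unchanged.
Rule 3 (degemination): /mm/ is a geminate; the first /m/ deletes. /jj/ is a geminate; the first /j/ deletes. /mummijjompizo/ → mumijompizo.
Rule 4 (final vowel raising): /o/ is a mid vowel in word-final position, so it raises to [u]. /mumijompizo/ → mumijompizu.

mumijompizu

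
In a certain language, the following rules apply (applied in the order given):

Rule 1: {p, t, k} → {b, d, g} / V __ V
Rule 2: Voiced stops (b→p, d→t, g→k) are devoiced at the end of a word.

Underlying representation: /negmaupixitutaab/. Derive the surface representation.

Rule 1 (intervocalic voicing): /p/ is a voiceless stop between vowels /u/ and /i/, so it voices to [b]. /t/ is a voiceless stop between vowels /i/ and /u/, so it voices to [d]. /t/ is a voiceless stop between vowels /u/ and /a/, so it voices to [d]. /negmaupixitutaab/ → negmaubixidudaab.
Rule 2 (final devoicing): /b/ is a voiced stop in word-final position, so it devoices to [p]. /negmaubixidudaab/ → negmaubixidudaap.

negmaubixidudaap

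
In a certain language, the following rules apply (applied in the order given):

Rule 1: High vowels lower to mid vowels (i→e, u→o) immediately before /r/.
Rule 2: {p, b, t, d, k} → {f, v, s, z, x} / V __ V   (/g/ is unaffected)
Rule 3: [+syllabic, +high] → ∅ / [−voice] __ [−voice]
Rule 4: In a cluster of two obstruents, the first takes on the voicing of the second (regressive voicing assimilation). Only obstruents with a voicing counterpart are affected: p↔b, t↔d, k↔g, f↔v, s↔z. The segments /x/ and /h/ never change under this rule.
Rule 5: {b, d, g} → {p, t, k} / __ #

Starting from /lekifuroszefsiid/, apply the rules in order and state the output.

lexforozzefsiit

Rule 1 (pre-rhotic lowering): /u/ is a high vowel immediately before /r/, so it lowers to [o]. /lekifuroszefsiid/ → lekiforoszefsiid.
Rule 2 (intervocalic spirantization): /k/ is a stop between vowels /e/ and /i/, so it spirantizes to the fricative [x]. /lekiforoszefsiid/ → lexiforoszefsiid.
Rule 3 (high vowel syncope): /i/ is a high vowel flanked by voiceless consonants /x/ and /f/, so it deletes. /lexiforoszefsiid/ → lexforoszefsiid.
Rule 4 (regressive voicing assimilation): /s/ precedes the voiced obstruent /z/, so it voices to [z] by assimilation. /lexforoszefsiid/ → lexforozzefsiid.
Rule 5 (final devoicing): /d/ is a voiced stop in word-final position, so it devoices to [t]. /lexforozzefsiid/ → lexforozzefsiit.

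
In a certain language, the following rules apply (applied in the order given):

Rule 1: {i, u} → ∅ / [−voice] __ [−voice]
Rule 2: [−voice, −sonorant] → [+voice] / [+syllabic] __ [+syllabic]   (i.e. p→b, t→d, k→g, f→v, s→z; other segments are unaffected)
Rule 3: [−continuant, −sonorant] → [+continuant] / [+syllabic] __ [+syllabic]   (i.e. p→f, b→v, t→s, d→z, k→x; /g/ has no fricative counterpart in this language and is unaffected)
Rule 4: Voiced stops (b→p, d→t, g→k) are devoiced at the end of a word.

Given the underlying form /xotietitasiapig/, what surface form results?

xoziettaziavik

Rule 1 (high vowel syncope): /i/ is a high vowel flanked by voiceless consonants /t/ and /t/, so it deletes. /xotietitasiapig/ → xotiettasiapig.
Rule 2 (intervocalic voicing): /t/ is a voiceless obstruent between vowels /o/ and /i/, so it voices to [d]. /s/ is a voiceless obstruent between vowels /a/ and /i/, so it voices to [z]. /p/ is a voiceless obstruent between vowels /a/ and /i/, so it voices to [b]. /xotiettasiapig/ → xodiettaziabig.
Rule 3 (intervocalic spirantization): /d/ is a stop between vowels /o/ and /i/, so it spirantizes to the fricative [z]. /b/ is a stop between vowels /a/ and /i/, so it spirantizes to the fricative [v]. /xodiettaziabig/ → xoziettaziavig.
Rule 4 (final devoicing): /g/ is a voiced stop in word-final position, so it devoices to [k]. /xoziettaziavig/ → xoziettaziavik.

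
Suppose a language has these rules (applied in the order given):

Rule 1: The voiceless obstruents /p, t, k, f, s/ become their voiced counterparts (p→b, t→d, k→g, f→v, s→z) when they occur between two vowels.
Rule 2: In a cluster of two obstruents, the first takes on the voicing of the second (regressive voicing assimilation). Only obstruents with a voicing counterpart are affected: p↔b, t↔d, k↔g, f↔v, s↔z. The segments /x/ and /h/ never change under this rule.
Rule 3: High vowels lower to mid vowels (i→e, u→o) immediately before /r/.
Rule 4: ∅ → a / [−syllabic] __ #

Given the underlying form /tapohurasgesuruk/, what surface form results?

tabohorazgezoruka

Rule 1 (intervocalic voicing): /p/ is a voiceless obstruent between vowels /a/ and /o/, so it voices to [b]. /s/ is a voiceless obstruent between vowels /e/ and /u/, so it voices to [z]. /tapohurasgesuruk/ → tabohurasgezuruk.
Rule 2 (regressive voicing assimilation): /s/ precedes the voiced obstruent /g/, so it voices to [z] by assimilation. /tabohurasgezuruk/ → tabohurazgezuruk.
Rule 3 (pre-rhotic lowering): /u/ is a high vowel immediately before /r/, so it lowers to [o]. /u/ is a high vowel immediately before /r/, so it lowers to [o]. /tabohurazgezuruk/ → tabohorazgezoruk.
Rule 4 (final a-epenthesis): the form ends in the consonant /k/, so [a] is inserted word-finally. /tabohorazgezoruk/ → tabohorazgezoruka.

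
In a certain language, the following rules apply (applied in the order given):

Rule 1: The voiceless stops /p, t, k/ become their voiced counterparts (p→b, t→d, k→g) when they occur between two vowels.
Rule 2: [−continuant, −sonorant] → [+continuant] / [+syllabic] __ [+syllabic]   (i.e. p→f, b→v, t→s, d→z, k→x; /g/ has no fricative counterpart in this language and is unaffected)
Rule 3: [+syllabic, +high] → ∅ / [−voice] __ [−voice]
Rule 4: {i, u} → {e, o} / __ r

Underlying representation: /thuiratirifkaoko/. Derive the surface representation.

thuerazerifkaogo

Rule 1 (intervocalic voicing): /t/ is a voiceless stop between vowels /a/ and /i/, so it voices to [d]. /k/ is a voiceless stop between vowels /o/ and /o/, so it voices to [g]. /thuiratirifkaoko/ → thuiradirifkaogo.
Rule 2 (intervocalic spirantization): /d/ is a stop between vowels /a/ and /i/, so it spirantizes to the fricative [z]. /thuiradirifkaogo/ → thuirazirifkaogo.
Rule 3 (high vowel syncope): no segment meets the environment; /thuirazirifkaogo/ is unchanged.
Rule 4 (pre-rhotic lowering): /i/ is a high vowel immediately before /r/, so it lowers to [e]. /i/ is a high vowel immediately before /r/, so it lowers to [e]. /thuirazirifkaogo/ → thuerazerifkaogo.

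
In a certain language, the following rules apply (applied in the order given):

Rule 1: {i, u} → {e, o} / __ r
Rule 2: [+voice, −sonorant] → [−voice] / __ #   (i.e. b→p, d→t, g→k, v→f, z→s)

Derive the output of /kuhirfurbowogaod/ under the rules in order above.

Rule 1 (pre-rhotic lowering): /i/ is a high vowel immediately before /r/, so it lowers to [e]. /u/ is a high vowel immediately before /r/, so it lowers to [o]. /kuhirfurbowogaod/ → kuherforbowogaod.
Rule 2 (final devoicing): /d/ is a voiced obstruent in word-final position, so it devoices to [t]. /kuherforbowogaod/ → kuherforbowogaot.

kuherforbowogaot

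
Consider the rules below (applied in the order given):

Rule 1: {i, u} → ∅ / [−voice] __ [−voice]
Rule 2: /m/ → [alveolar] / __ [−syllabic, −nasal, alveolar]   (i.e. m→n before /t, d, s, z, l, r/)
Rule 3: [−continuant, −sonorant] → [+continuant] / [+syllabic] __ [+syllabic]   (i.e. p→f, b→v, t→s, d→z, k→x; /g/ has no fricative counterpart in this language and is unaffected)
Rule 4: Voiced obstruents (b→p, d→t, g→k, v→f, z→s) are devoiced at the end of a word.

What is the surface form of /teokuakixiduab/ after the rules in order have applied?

teoxuakxizuap

Rule 1 (high vowel syncope): /i/ is a high vowel flanked by voiceless consonants /k/ and /x/, so it deletes. /teokuakixiduab/ → teokuakxiduab.
Rule 2 (nasal place assimilation): no segment meets the environment; /teokuakxiduab/ is unchanged.
Rule 3 (intervocalic spirantization): /k/ is a stop between vowels /o/ and /u/, so it spirantizes to the fricative [x]. /d/ is a stop between vowels /i/ and /u/, so it spirantizes to the fricative [z]. /teokuakxiduab/ → teoxuakxizuab.
Rule 4 (final devoicing): /b/ is a voiced obstruent in word-final position, so it devoices to [p]. /teoxuakxizuab/ → teoxuakxizuap.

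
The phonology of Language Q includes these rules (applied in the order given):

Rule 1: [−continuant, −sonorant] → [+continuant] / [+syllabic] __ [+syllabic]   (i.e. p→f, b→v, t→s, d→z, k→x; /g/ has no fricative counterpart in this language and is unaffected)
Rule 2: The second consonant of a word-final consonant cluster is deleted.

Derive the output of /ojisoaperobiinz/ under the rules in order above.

Rule 1 (intervocalic spirantization): /p/ is a stop between vowels /a/ and /e/, so it spirantizes to the fricative [f]. /b/ is a stop between vowels /o/ and /i/, so it spirantizes to the fricative [v]. /ojisoaperobiinz/ → ojisoaferoviinz.
Rule 2 (final cluster simplification): /z/ is the second consonant of a word-final cluster /nz/, so it deletes. /ojisoaferoviinz/ → ojisoaferoviin.

ojisoaferoviin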